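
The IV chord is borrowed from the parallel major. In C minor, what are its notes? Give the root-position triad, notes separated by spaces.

The root, F, is scale degree 4 — the same note in C minor and C major; only the chord quality changes. In C major the chord on F is F–A–C.

F A C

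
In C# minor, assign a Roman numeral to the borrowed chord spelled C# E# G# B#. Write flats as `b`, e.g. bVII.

The root C# is the diatonic 1st degree of C# minor; the borrowing shows in the chord quality. Diatonically C# minor has C#m (i) on that degree; C#–E#–G#–B# is instead the major-seventh chord native to C# major, so it takes the label Imaj7.

Imaj7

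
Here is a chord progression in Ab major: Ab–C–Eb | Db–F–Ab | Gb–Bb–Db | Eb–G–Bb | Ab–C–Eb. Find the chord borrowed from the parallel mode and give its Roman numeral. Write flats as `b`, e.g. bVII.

In Ab major the diatonic chords are Ab, Bbm, Cm, Db, Eb, Fm, Gdim. Ab–C–Eb = Ab, Db–F–Ab = Db and Eb–G–Bb = Eb are all diatonic. But Gb–Bb–Db is foreign: the diatonic vii° on degree 7 is Gdim, whereas Gb comes from Ab minor. It is labeled bVII.

bVII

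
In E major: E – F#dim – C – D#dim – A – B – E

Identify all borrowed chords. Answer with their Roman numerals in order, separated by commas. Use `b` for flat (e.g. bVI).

ii°, bVI

The diatonic triads in E major are E, F#m, G#m, A, B, C#m, D#dim. E, D#dim, A and B are all diatonic. F#dim (F#–A–C) is not: scale degree 2 in E major carries F#m (ii). In E minor the chord on that degree is F#dim, so here it functions as ii°, borrowed from the parallel minor. But C (C–E–G) is foreign: the diatonic vi on degree 6 is C#m, whereas C comes from E minor. It is labeled bVI.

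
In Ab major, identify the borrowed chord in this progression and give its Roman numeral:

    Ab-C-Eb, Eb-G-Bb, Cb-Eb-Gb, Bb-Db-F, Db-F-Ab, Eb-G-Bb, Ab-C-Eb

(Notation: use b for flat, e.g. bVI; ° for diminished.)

bIII

Ab major has the diatonic set Ab, Bbm, Cm, Db, Eb, Fm, Gdim. Ab–C–Eb = Ab, Eb–G–Bb = Eb, Bb–Db–F = Bbm and Db–F–Ab = Db are all diatonic. Cb–Eb–Gb is not: scale degree 3 in Ab major carries Cm (iii). In Ab minor the chord on that degree is Cb, so here it functions as bIII, borrowed from the parallel minor.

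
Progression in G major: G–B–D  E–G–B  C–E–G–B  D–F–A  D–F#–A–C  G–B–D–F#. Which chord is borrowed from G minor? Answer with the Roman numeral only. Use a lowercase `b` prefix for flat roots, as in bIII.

v

G major has the diatonic set G, Am, Bm, C, D, Em, F#dim. G–B–D = G, E–G–B = Em, C–E–G–B = Cmaj7, D–F#–A–C = D7 and G–B–D–F# = Gmaj7 are all diatonic. D–F–A is not: scale degree 5 in G major carries D (V). In G minor the chord on that degree is Dm, so here it functions as v, borrowed from the parallel minor.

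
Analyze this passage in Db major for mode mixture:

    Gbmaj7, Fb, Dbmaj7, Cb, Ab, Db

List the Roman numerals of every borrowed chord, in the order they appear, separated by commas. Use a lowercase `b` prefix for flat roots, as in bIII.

bIII, bVII

In Db major the diatonic chords are Db, Ebm, Fm, Gb, Ab, Bbm, Cdim. Gbmaj7, Dbmaj7, Ab and Db are all diatonic. Fb (Fb–Ab–Cb) doesn't fit — on degree 3 Db major would have Fm (iii). Fb is the degree-3 chord of Db minor, so it is the borrowed bIII. Cb (Cb–Eb–Gb) is not: scale degree 7 in Db major carries Cdim (vii°). In Db minor the chord on that degree is Cb, so here it functions as bVII, borrowed from the parallel minor.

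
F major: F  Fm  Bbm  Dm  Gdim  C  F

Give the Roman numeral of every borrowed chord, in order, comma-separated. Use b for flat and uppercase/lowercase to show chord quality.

F major has the diatonic set F, Gm, Am, Bb, C, Dm, Edim. F, Dm and C all belong to that set. Fm (F–Ab–C) doesn't fit — on degree 1 F major would have F (I). Fm is the degree-1 chord of F minor, so it is the borrowed i. Bbm (Bb–Db–F) doesn't fit — on degree 4 F major would have Bb (IV). Bbm is the degree-4 chord of F minor, so it is the borrowed iv. Gdim (G–Bb–Db) doesn't fit — on degree 2 F major would have Gm (ii). Gdim is the degree-2 chord of F minor, so it is the borrowed ii°.

i, iv, ii°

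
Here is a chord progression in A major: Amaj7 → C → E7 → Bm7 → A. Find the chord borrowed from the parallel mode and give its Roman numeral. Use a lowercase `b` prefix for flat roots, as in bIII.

The diatonic triads in A major are A, Bm, C#m, D, E, F#m, G#dim. Amaj7, E7, Bm7 and A all belong to that set. C (C–E–G) is not: scale degree 3 in A major carries C#m (iii). In A minor the chord on that degree is C, so here it functions as bIII, borrowed from the parallel minor.

bIII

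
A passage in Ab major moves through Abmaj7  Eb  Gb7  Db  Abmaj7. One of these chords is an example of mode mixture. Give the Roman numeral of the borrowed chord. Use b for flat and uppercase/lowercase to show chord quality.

In Ab major the diatonic chords are Ab, Bbm, Cm, Db, Eb, Fm, Gdim. Of the given chords, Abmaj7, Eb and Db are diatonic. But Gb7 (Gb–Bb–Db–Fb) is foreign: the diatonic vii° on degree 7 is Gdim, whereas Gb7 comes from Ab minor. It is labeled bVII7.

bVII7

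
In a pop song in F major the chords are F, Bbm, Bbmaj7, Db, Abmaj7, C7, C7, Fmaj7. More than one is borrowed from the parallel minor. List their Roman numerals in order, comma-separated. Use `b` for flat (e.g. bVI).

F major has the diatonic set F, Gm, Am, Bb, C, Dm, Edim. F, Bbmaj7, C7 and Fmaj7 are all diatonic. Bbm (Bb–Db–F) doesn't fit — on degree 4 F major would have Bb (IV). Bbm is the degree-4 chord of F minor, so it is the borrowed iv. Db (Db–F–Ab) is not: scale degree 6 in F major carries Dm (vi). In F minor the chord on that degree is Db, so here it functions as bVI, borrowed from the parallel minor. But Abmaj7 (Ab–C–Eb–G) is foreign: the diatonic iii on degree 3 is Am, whereas Abmaj7 comes from F minor. It is labeled bIIImaj7.

iv, bVI, bIIImaj7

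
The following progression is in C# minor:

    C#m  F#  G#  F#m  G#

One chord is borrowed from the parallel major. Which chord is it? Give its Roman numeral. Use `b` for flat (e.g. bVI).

The diatonic triads in C# minor (with V from harmonic minor) are C#m, D#dim, E, F#m, G#, A, B. C#m, G# and F#m all belong to that set. F# (F#–A#–C#) doesn't fit — on degree 4 C# minor would have F#m (iv). F# is the degree-4 chord of C# major, so it is the borrowed IV.

IV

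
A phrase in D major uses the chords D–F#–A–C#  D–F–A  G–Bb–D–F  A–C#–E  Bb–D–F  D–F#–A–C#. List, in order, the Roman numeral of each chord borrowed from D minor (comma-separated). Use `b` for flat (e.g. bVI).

The diatonic triads in D major are D, Em, F#m, G, A, Bm, C#dim. D–F#–A–C# = Dmaj7 and A–C#–E = A both belong to that set. D–F–A doesn't fit — on degree 1 D major would have D (I). Dm is the degree-1 chord of D minor, so it is the borrowed i. G–Bb–D–F doesn't fit — on degree 4 D major would have G (IV). Gm7 is the degree-4 chord of D minor, so it is the borrowed iv7. Bb–D–F is not: scale degree 6 in D major carries Bm (vi). In D minor the chord on that degree is Bb, so here it functions as bVI, borrowed from the parallel minor.

i, iv7, bVI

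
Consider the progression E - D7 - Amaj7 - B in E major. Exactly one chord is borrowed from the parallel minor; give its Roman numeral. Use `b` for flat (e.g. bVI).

bVII7

The diatonic triads in E major are E, F#m, G#m, A, B, C#m, D#dim. Of the given chords, E, Amaj7 and B are diatonic. But D7 (D–F#–A–C) is foreign: the diatonic vii° on degree 7 is D#dim, whereas D7 comes from E minor. It is labeled bVII7.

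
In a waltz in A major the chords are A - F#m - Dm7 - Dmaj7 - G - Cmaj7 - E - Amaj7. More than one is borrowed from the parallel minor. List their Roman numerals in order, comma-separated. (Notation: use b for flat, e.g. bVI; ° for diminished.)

iv7, bVII, bIIImaj7

The diatonic triads in A major are A, Bm, C#m, D, E, F#m, G#dim. A, F#m, Dmaj7, E and Amaj7 are all diatonic. But Dm7 (D–F–A–C) is foreign: the diatonic IV on degree 4 is D, whereas Dm7 comes from A minor. It is labeled iv7. G (G–B–D) is not: scale degree 7 in A major carries G#dim (vii°). In A minor the chord on that degree is G, so here it functions as bVII, borrowed from the parallel minor. But Cmaj7 (C–E–G–B) is foreign: the diatonic iii on degree 3 is C#m, whereas Cmaj7 comes from A minor. It is labeled bIIImaj7.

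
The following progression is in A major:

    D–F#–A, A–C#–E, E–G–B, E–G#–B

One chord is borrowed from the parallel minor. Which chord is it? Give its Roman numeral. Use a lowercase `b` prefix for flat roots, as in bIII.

In A major the diatonic chords are A, Bm, C#m, D, E, F#m, G#dim. D–F#–A = D, A–C#–E = A and E–G#–B = E are all diatonic. E–G–B doesn't fit — on degree 5 A major would have E (V). Em is the degree-5 chord of A minor, so it is the borrowed v.

v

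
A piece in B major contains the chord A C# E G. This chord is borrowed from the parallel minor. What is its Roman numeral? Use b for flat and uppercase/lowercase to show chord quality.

bVII7

In B major scale degree 7 is A#; A is its lowered form, from B minor. The diatonic chord on degree 7 would be A#dim (vii°), but A–C#–E–G is the dominant-seventh chord from B minor. As a borrowed chord it is labeled bVII7.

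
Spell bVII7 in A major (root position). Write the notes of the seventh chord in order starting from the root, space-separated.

G B D F

The root of bVII7 is the lowered 7th degree: G# becomes G. Building the dominant-seventh chord from the parallel minor on G: G–B–D–F.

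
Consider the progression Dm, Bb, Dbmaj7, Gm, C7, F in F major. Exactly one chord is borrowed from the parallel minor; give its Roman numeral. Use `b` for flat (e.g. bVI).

bVImaj7

The diatonic triads in F major are F, Gm, Am, Bb, C, Dm, Edim. Dm, Bb, Gm, C7 and F are all diatonic. Dbmaj7 (Db–F–Ab–C) doesn't fit — on degree 6 F major would have Dm (vi). Dbmaj7 is the degree-6 chord of F minor, so it is the borrowed bVImaj7.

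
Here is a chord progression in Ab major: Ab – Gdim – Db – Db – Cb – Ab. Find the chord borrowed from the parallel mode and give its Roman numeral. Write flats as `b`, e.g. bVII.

bIII

The diatonic triads in Ab major are Ab, Bbm, Cm, Db, Eb, Fm, Gdim. Of the given chords, Ab, Gdim and Db are diatonic. Cb (Cb–Eb–Gb) is not: scale degree 3 in Ab major carries Cm (iii). In Ab minor the chord on that degree is Cb, so here it functions as bIII, borrowed from the parallel minor.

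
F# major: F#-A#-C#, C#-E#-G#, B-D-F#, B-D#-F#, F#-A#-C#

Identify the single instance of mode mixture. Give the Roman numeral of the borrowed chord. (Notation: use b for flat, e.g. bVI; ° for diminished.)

iv

In F# major the diatonic chords are F#, G#m, A#m, B, C#, D#m, E#dim. Of the given chords, F#–A#–C# = F#, C#–E#–G# = C# and B–D#–F# = B are diatonic. But B–D–F# is foreign: the diatonic IV on degree 4 is B, whereas Bm comes from F# minor. It is labeled iv.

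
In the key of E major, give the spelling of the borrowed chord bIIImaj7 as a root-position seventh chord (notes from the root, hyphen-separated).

The root of bIIImaj7 is the lowered 3rd degree: G# becomes G. Stacking thirds in E minor on G gives G–B–D–F#.

G-B-D-F#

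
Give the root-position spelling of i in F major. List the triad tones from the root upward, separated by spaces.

i is built on scale degree 1, which is F in both F major and its parallel. In F minor the chord on F is F–Ab–C.

F Ab C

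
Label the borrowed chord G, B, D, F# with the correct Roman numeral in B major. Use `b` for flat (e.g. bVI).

bVImaj7

The root G is the lowered 6th scale degree — diatonically B major has G# there. The diatonic chord on degree 6 would be G#m (vi), but G–B–D–F# is the major-seventh chord from B minor. As a borrowed chord it is labeled bVImaj7.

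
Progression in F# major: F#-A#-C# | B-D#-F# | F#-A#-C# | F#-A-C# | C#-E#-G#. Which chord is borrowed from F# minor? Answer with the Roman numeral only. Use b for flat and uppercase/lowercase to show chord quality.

i

The diatonic triads in F# major are F#, G#m, A#m, B, C#, D#m, E#dim. F#–A#–C# = F#, B–D#–F# = B and C#–E#–G# = C# are all diatonic. F#–A–C# is not: scale degree 1 in F# major carries F# (I). In F# minor the chord on that degree is F#m, so here it functions as i, borrowed from the parallel minor.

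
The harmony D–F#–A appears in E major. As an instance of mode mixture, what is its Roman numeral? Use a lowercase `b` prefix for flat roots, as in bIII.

bVII

The root D is the lowered 7th scale degree — diatonically E major has D# there. The diatonic chord on degree 7 would be D#dim (vii°), but D–F#–A is the major chord from E minor. As a borrowed chord it is labeled bVII.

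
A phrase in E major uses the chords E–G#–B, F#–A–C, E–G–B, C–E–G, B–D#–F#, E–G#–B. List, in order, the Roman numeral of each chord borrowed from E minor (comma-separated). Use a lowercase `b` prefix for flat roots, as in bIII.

ii°, i, bVI

E major has the diatonic set E, F#m, G#m, A, B, C#m, D#dim. E–G#–B = E and B–D#–F# = B are both diatonic. But F#–A–C is foreign: the diatonic ii on degree 2 is F#m, whereas F#dim comes from E minor. It is labeled ii°. E–G–B is not: scale degree 1 in E major carries E (I). In E minor the chord on that degree is Em, so here it functions as i, borrowed from the parallel minor. C–E–G doesn't fit — on degree 6 E major would have C#m (vi). C is the degree-6 chord of E minor, so it is the borrowed bVI.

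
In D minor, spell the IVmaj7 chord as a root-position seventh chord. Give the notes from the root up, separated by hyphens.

G-B-D-F#

IVmaj7 is built on scale degree 4, which is G in both D minor and its parallel. Stacking thirds in D major on G gives G–B–D–F#.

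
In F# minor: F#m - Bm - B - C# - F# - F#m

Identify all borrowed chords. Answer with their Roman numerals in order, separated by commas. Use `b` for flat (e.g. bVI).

F# minor has the diatonic set F#m, G#dim, A, Bm, C#, D, E (with V from harmonic minor). Of the given chords, F#m, Bm and C# are diatonic. B (B–D#–F#) is not: scale degree 4 in F# minor carries Bm (iv). In F# major the chord on that degree is B, so here it functions as IV, borrowed from the parallel major. But F# (F#–A#–C#) is foreign: the diatonic i on degree 1 is F#m, whereas F# comes from F# major. It is labeled I.

IV, I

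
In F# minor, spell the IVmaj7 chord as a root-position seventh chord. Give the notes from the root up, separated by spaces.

The root, B, is scale degree 4 — the same note in F# minor and F# major; only the chord quality changes. In F# major the chord on B is B–D#–F#–A#.

B D# F# A#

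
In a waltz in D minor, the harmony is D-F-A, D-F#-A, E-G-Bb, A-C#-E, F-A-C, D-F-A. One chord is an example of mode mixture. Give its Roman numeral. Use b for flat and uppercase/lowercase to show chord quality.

In D minor (with V from harmonic minor) the diatonic chords are Dm, Edim, F, Gm, A, Bb, C. D–F–A = Dm, E–G–Bb = Edim, A–C#–E = A and F–A–C = F all belong to that set. But D–F#–A is foreign: the diatonic i on degree 1 is Dm, whereas D comes from D major. It is labeled I.

I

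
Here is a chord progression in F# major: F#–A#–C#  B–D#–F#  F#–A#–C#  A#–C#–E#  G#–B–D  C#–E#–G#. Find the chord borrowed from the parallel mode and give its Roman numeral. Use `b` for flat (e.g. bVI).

In F# major the diatonic chords are F#, G#m, A#m, B, C#, D#m, E#dim. F#–A#–C# = F#, B–D#–F# = B, A#–C#–E# = A#m and C#–E#–G# = C# all belong to that set. G#–B–D doesn't fit — on degree 2 F# major would have G#m (ii). G#dim is the degree-2 chord of F# minor, so it is the borrowed ii°.

ii°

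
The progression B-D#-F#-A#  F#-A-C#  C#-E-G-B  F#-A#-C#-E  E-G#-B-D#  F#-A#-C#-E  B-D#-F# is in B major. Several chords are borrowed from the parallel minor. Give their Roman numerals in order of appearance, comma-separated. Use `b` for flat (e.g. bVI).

In B major the diatonic chords are B, C#m, D#m, E, F#, G#m, A#dim. B–D#–F#–A# = Bmaj7, F#–A#–C#–E = F#7, E–G#–B–D# = Emaj7 and B–D#–F# = B all belong to that set. F#–A–C# doesn't fit — on degree 5 B major would have F# (V). F#m is the degree-5 chord of B minor, so it is the borrowed v. C#–E–G–B doesn't fit — on degree 2 B major would have C#m (ii). C#m7b5 is the degree-2 chord of B minor, so it is the borrowed iiø7.

v, iiø7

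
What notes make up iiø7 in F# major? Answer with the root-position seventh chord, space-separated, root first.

iiø7 is built on scale degree 2, which is G# in both F# major and its parallel. Building the half-diminished-seventh chord from the parallel minor on G#: G#–B–D–F#.

G# B D F#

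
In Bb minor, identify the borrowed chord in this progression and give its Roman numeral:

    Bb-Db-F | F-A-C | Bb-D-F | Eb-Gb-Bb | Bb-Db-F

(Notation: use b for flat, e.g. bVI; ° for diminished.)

I

In Bb minor (with V from harmonic minor) the diatonic chords are Bbm, Cdim, Db, Ebm, F, Gb, Ab. Bb–Db–F = Bbm, F–A–C = F and Eb–Gb–Bb = Ebm are all diatonic. But Bb–D–F is foreign: the diatonic i on degree 1 is Bbm, whereas Bb comes from Bb major. It is labeled I.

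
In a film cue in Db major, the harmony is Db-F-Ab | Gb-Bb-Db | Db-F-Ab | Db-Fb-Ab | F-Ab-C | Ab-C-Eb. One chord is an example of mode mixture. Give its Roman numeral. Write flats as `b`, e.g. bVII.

The diatonic triads in Db major are Db, Ebm, Fm, Gb, Ab, Bbm, Cdim. Of the given chords, Db–F–Ab = Db, Gb–Bb–Db = Gb, F–Ab–C = Fm and Ab–C–Eb = Ab are diatonic. But Db–Fb–Ab is foreign: the diatonic I on degree 1 is Db, whereas Dbm comes from Db minor. It is labeled i.

i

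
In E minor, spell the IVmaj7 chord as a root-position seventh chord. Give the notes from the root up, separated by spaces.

IVmaj7 is built on scale degree 4, which is A in both E minor and its parallel. Building the major-seventh chord from the parallel major on A: A–C#–E–G#.

A C# E G#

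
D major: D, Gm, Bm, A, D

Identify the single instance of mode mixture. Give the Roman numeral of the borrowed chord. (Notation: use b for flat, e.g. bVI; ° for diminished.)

iv

In D major the diatonic chords are D, Em, F#m, G, A, Bm, C#dim. D, Bm and A are all diatonic. Gm (G–Bb–D) is not: scale degree 4 in D major carries G (IV). In D minor the chord on that degree is Gm, so here it functions as iv, borrowed from the parallel minor.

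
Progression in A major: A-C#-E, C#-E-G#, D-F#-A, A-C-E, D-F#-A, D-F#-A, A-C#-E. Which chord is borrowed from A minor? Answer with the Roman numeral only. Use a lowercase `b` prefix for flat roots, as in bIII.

The diatonic triads in A major are A, Bm, C#m, D, E, F#m, G#dim. A–C#–E = A, C#–E–G# = C#m and D–F#–A = D all belong to that set. A–C–E doesn't fit — on degree 1 A major would have A (I). Am is the degree-1 chord of A minor, so it is the borrowed i.

i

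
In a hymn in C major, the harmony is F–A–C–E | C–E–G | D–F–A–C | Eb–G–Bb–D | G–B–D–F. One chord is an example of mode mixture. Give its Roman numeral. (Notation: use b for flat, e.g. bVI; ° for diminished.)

bIIImaj7

In C major the diatonic chords are C, Dm, Em, F, G, Am, Bdim. Of the given chords, F–A–C–E = Fmaj7, C–E–G = C, D–F–A–C = Dm7 and G–B–D–F = G7 are diatonic. Eb–G–Bb–D doesn't fit — on degree 3 C major would have Em (iii). Ebmaj7 is the degree-3 chord of C minor, so it is the borrowed bIIImaj7.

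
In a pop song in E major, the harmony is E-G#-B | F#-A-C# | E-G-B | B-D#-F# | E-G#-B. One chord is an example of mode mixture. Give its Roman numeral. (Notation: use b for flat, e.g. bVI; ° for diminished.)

E major has the diatonic set E, F#m, G#m, A, B, C#m, D#dim. E–G#–B = E, F#–A–C# = F#m and B–D#–F# = B are all diatonic. E–G–B doesn't fit — on degree 1 E major would have E (I). Em is the degree-1 chord of E minor, so it is the borrowed i.

i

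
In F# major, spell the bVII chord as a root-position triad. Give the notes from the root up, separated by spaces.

E G# B

The root of bVII is the lowered 7th degree: E# becomes E. Building the major chord from the parallel minor on E: E–G#–B.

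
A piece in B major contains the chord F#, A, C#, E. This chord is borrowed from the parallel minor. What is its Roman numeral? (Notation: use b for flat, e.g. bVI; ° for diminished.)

v7

The root F# is the diatonic 5th degree of B major; the borrowing shows in the chord quality. F#–A–C#–E is a minor-seventh chord — the form found in B minor, not the diatonic V (F#). Borrowed into B major it is written v7.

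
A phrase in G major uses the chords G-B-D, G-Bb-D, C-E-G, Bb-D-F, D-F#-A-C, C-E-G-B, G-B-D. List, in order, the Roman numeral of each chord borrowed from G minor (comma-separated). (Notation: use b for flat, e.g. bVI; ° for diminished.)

i, bIII

The diatonic triads in G major are G, Am, Bm, C, D, Em, F#dim. Of the given chords, G–B–D = G, C–E–G = C, D–F#–A–C = D7 and C–E–G–B = Cmaj7 are diatonic. G–Bb–D doesn't fit — on degree 1 G major would have G (I). Gm is the degree-1 chord of G minor, so it is the borrowed i. But Bb–D–F is foreign: the diatonic iii on degree 3 is Bm, whereas Bb comes from G minor. It is labeled bIII.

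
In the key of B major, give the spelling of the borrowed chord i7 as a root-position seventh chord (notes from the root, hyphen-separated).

The root, B, is scale degree 1 — the same note in B major and B minor; only the chord quality changes. Building the minor-seventh chord from the parallel minor on B: B–D–F#–A.

B-D-F#-A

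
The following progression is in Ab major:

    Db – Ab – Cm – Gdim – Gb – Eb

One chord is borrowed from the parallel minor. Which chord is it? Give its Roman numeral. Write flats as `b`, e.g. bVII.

bVII

Ab major has the diatonic set Ab, Bbm, Cm, Db, Eb, Fm, Gdim. Db, Ab, Cm, Gdim and Eb are all diatonic. But Gb (Gb–Bb–Db) is foreign: the diatonic vii° on degree 7 is Gdim, whereas Gb comes from Ab minor. It is labeled bVII.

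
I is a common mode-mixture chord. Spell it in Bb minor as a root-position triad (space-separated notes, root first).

Bb D F

I is built on scale degree 1, which is Bb in both Bb minor and its parallel. In Bb major the chord on Bb is Bb–D–F.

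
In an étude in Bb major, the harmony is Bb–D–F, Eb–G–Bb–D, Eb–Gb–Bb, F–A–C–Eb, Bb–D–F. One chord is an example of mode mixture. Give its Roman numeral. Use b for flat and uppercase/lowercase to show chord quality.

In Bb major the diatonic chords are Bb, Cm, Dm, Eb, F, Gm, Adim. Bb–D–F = Bb, Eb–G–Bb–D = Ebmaj7 and F–A–C–Eb = F7 all belong to that set. Eb–Gb–Bb doesn't fit — on degree 4 Bb major would have Eb (IV). Ebm is the degree-4 chord of Bb minor, so it is the borrowed iv.

iv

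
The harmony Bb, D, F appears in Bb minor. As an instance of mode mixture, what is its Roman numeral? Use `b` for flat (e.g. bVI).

I

Bb is scale degree 1 in Bb minor. The diatonic chord on degree 1 would be Bbm (i), but Bb–D–F is the major chord from Bb major. As a borrowed chord it is labeled I.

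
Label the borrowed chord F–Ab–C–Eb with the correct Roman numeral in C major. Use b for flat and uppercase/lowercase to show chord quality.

iv7

The root F is the diatonic 4th degree of C major; the borrowing shows in the chord quality. Diatonically C major has F (IV) on that degree; F–Ab–C–Eb is instead the minor-seventh chord native to C minor, so it takes the label iv7.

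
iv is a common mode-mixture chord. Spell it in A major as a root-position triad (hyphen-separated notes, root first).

The root, D, is scale degree 4 — the same note in A major and A minor; only the chord quality changes. Stacking thirds in A minor on D gives D–F–A.

D-F-A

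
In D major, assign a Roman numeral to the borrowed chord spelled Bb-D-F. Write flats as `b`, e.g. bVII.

bVI

In D major scale degree 6 is B; Bb is its lowered form, from D minor. The diatonic chord on degree 6 would be Bm (vi), but Bb–D–F is the major chord from D minor. As a borrowed chord it is labeled bVI.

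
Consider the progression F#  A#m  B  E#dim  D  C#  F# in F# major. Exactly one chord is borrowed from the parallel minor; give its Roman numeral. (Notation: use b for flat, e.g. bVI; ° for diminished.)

The diatonic triads in F# major are F#, G#m, A#m, B, C#, D#m, E#dim. F#, A#m, B, E#dim and C# all belong to that set. But D (D–F#–A) is foreign: the diatonic vi on degree 6 is D#m, whereas D comes from F# minor. It is labeled bVI.

bVI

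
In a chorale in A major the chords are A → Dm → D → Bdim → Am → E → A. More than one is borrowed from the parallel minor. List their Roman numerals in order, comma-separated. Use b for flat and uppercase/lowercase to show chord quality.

iv, ii°, i

A major has the diatonic set A, Bm, C#m, D, E, F#m, G#dim. Of the given chords, A, D and E are diatonic. Dm (D–F–A) is not: scale degree 4 in A major carries D (IV). In A minor the chord on that degree is Dm, so here it functions as iv, borrowed from the parallel minor. Bdim (B–D–F) doesn't fit — on degree 2 A major would have Bm (ii). Bdim is the degree-2 chord of A minor, so it is the borrowed ii°. Am (A–C–E) doesn't fit — on degree 1 A major would have A (I). Am is the degree-1 chord of A minor, so it is the borrowed i.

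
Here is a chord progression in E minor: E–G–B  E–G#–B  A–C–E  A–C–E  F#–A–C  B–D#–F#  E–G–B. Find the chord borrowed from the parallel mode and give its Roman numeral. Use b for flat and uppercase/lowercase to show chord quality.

E minor has the diatonic set Em, F#dim, G, Am, B, C, D (with V from harmonic minor). E–G–B = Em, A–C–E = Am, F#–A–C = F#dim and B–D#–F# = B all belong to that set. But E–G#–B is foreign: the diatonic i on degree 1 is Em, whereas E comes from E major. It is labeled I.

I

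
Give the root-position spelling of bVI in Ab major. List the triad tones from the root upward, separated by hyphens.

Fb-Ab-Cb

Scale degree 6 in Ab major is F. bVI uses the lowered form, Fb, taken from Ab minor. Building the major chord from the parallel minor on Fb: Fb–Ab–Cb.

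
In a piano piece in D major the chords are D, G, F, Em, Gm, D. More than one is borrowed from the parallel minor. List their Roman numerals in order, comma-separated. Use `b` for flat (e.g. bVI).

In D major the diatonic chords are D, Em, F#m, G, A, Bm, C#dim. D, G and Em are all diatonic. F (F–A–C) is not: scale degree 3 in D major carries F#m (iii). In D minor the chord on that degree is F, so here it functions as bIII, borrowed from the parallel minor. Gm (G–Bb–D) doesn't fit — on degree 4 D major would have G (IV). Gm is the degree-4 chord of D minor, so it is the borrowed iv.

bIII, iv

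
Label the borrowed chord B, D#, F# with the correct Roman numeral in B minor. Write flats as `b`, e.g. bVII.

The root B is the diatonic 1st degree of B minor; the borrowing shows in the chord quality. Diatonically B minor has Bm (i) on that degree; B–D#–F# is instead the major chord native to B major, so it takes the label I.

I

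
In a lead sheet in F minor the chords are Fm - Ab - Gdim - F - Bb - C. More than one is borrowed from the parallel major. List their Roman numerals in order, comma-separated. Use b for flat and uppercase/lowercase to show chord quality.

The diatonic triads in F minor (with V from harmonic minor) are Fm, Gdim, Ab, Bbm, C, Db, Eb. Of the given chords, Fm, Ab, Gdim and C are diatonic. But F (F–A–C) is foreign: the diatonic i on degree 1 is Fm, whereas F comes from F major. It is labeled I. Bb (Bb–D–F) doesn't fit — on degree 4 F minor would have Bbm (iv). Bb is the degree-4 chord of F major, so it is the borrowed IV.

I, IV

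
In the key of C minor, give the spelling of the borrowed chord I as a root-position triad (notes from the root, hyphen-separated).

The root, C, is scale degree 1 — the same note in C minor and C major; only the chord quality changes. In C major the chord on C is C–E–G.

C-E-G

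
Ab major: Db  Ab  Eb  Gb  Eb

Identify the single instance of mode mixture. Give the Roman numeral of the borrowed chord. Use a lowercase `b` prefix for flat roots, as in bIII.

Ab major has the diatonic set Ab, Bbm, Cm, Db, Eb, Fm, Gdim. Db, Ab and Eb all belong to that set. Gb (Gb–Bb–Db) doesn't fit — on degree 7 Ab major would have Gdim (vii°). Gb is the degree-7 chord of Ab minor, so it is the borrowed bVII.

bVII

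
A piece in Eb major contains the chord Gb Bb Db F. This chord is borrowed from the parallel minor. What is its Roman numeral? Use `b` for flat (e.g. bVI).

bIIImaj7

In Eb major scale degree 3 is G; Gb is its lowered form, from Eb minor. Gb–Bb–Db–F is a major-seventh chord — the form found in Eb minor, not the diatonic iii (Gm). Borrowed into Eb major it is written bIIImaj7.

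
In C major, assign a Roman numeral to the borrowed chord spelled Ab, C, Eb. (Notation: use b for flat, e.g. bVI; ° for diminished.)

bVI

Ab is the lowered form of scale degree 6 in C major (the diatonic degree 6 is A). Ab–C–Eb is a major chord — the form found in C minor, not the diatonic vi (Am). Borrowed into C major it is written bVI.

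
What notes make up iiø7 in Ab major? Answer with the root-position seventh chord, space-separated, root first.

Bb Db Fb Ab

iiø7 is built on scale degree 2, which is Bb in both Ab major and its parallel. Building the half-diminished-seventh chord from the parallel minor on Bb: Bb–Db–Fb–Ab.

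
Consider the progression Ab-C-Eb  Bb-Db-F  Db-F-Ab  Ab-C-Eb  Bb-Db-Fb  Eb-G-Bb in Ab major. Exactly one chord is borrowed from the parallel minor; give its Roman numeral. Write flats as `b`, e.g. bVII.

Ab major has the diatonic set Ab, Bbm, Cm, Db, Eb, Fm, Gdim. Of the given chords, Ab–C–Eb = Ab, Bb–Db–F = Bbm, Db–F–Ab = Db and Eb–G–Bb = Eb are diatonic. Bb–Db–Fb doesn't fit — on degree 2 Ab major would have Bbm (ii). Bbdim is the degree-2 chord of Ab minor, so it is the borrowed ii°.

ii°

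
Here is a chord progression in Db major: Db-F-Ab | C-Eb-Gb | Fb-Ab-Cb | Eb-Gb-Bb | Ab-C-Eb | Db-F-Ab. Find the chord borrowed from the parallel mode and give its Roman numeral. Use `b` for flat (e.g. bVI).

The diatonic triads in Db major are Db, Ebm, Fm, Gb, Ab, Bbm, Cdim. Db–F–Ab = Db, C–Eb–Gb = Cdim, Eb–Gb–Bb = Ebm and Ab–C–Eb = Ab are all diatonic. Fb–Ab–Cb is not: scale degree 3 in Db major carries Fm (iii). In Db minor the chord on that degree is Fb, so here it functions as bIII, borrowed from the parallel minor.

bIII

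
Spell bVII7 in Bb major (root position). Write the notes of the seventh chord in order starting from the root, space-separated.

bVII7 is built on the lowered scale degree 7. In Bb major degree 7 is A; lowered it becomes Ab. Stacking thirds in Bb minor on Ab gives Ab–C–Eb–Gb.

Ab C Eb Gb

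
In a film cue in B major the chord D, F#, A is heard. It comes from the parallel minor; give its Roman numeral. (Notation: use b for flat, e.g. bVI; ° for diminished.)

bIII

In B major scale degree 3 is D#; D is its lowered form, from B minor. Diatonically B major has D#m (iii) on that degree; D–F#–A is instead the major chord native to B minor, so it takes the label bIII.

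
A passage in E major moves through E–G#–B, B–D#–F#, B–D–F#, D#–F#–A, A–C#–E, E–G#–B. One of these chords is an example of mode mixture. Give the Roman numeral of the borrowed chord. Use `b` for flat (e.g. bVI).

v

E major has the diatonic set E, F#m, G#m, A, B, C#m, D#dim. E–G#–B = E, B–D#–F# = B, D#–F#–A = D#dim and A–C#–E = A all belong to that set. B–D–F# doesn't fit — on degree 5 E major would have B (V). Bm is the degree-5 chord of E minor, so it is the borrowed v.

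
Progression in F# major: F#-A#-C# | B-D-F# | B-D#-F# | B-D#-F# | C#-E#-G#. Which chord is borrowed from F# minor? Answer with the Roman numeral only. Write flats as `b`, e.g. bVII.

In F# major the diatonic chords are F#, G#m, A#m, B, C#, D#m, E#dim. F#–A#–C# = F#, B–D#–F# = B and C#–E#–G# = C# all belong to that set. But B–D–F# is foreign: the diatonic IV on degree 4 is B, whereas Bm comes from F# minor. It is labeled iv.

iv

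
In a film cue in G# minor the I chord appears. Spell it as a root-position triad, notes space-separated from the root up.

I is built on scale degree 1, which is G# in both G# minor and its parallel. Stacking thirds in G# major on G# gives G#–B#–D#.

G# B# D#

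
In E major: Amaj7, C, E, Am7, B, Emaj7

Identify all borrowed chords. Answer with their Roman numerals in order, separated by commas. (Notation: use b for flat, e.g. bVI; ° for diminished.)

bVI, iv7

The diatonic triads in E major are E, F#m, G#m, A, B, C#m, D#dim. Amaj7, E, B and Emaj7 are all diatonic. C (C–E–G) is not: scale degree 6 in E major carries C#m (vi). In E minor the chord on that degree is C, so here it functions as bVI, borrowed from the parallel minor. Am7 (A–C–E–G) is not: scale degree 4 in E major carries A (IV). In E minor the chord on that degree is Am7, so here it functions as iv7, borrowed from the parallel minor.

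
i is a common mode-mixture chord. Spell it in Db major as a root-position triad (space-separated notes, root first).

The root, Db, is scale degree 1 — the same note in Db major and Db minor; only the chord quality changes. Building the minor chord from the parallel minor on Db: Db–Fb–Ab.

Db Fb Ab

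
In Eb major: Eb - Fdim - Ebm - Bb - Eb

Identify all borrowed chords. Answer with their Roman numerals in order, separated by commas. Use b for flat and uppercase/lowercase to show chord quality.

ii°, i

In Eb major the diatonic chords are Eb, Fm, Gm, Ab, Bb, Cm, Ddim. Of the given chords, Eb and Bb are diatonic. Fdim (F–Ab–Cb) doesn't fit — on degree 2 Eb major would have Fm (ii). Fdim is the degree-2 chord of Eb minor, so it is the borrowed ii°. But Ebm (Eb–Gb–Bb) is foreign: the diatonic I on degree 1 is Eb, whereas Ebm comes from Eb minor. It is labeled i.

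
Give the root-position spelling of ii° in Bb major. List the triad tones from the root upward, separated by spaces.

The root, C, is scale degree 2 — the same note in Bb major and Bb minor; only the chord quality changes. Stacking thirds in Bb minor on C gives C–Eb–Gb.

C Eb Gb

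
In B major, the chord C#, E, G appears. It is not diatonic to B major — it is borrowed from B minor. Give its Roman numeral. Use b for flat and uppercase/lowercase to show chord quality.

The root C# is the diatonic 2nd degree of B major; the borrowing shows in the chord quality. The diatonic chord on degree 2 would be C#m (ii), but C#–E–G is the diminished chord from B minor. As a borrowed chord it is labeled ii°.

ii°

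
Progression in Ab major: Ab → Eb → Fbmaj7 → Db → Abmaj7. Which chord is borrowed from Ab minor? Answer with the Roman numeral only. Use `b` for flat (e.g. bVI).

bVImaj7

Ab major has the diatonic set Ab, Bbm, Cm, Db, Eb, Fm, Gdim. Of the given chords, Ab, Eb, Db and Abmaj7 are diatonic. Fbmaj7 (Fb–Ab–Cb–Eb) doesn't fit — on degree 6 Ab major would have Fm (vi). Fbmaj7 is the degree-6 chord of Ab minor, so it is the borrowed bVImaj7.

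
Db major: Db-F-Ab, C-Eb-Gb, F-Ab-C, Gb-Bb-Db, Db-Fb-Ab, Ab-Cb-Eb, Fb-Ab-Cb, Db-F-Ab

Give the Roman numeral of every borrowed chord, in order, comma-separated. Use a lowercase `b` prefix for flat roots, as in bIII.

Db major has the diatonic set Db, Ebm, Fm, Gb, Ab, Bbm, Cdim. Db–F–Ab = Db, C–Eb–Gb = Cdim, F–Ab–C = Fm and Gb–Bb–Db = Gb are all diatonic. Db–Fb–Ab is not: scale degree 1 in Db major carries Db (I). In Db minor the chord on that degree is Dbm, so here it functions as i, borrowed from the parallel minor. But Ab–Cb–Eb is foreign: the diatonic V on degree 5 is Ab, whereas Abm comes from Db minor. It is labeled v. But Fb–Ab–Cb is foreign: the diatonic iii on degree 3 is Fm, whereas Fb comes from Db minor. It is labeled bIII.

i, v, bIII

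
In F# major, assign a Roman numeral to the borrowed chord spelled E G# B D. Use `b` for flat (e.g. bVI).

bVII7

E is the lowered form of scale degree 7 in F# major (the diatonic degree 7 is E#). Diatonically F# major has E#dim (vii°) on that degree; E–G#–B–D is instead the dominant-seventh chord native to F# minor, so it takes the label bVII7.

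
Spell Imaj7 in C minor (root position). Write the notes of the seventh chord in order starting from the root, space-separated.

Imaj7 is built on scale degree 1, which is C in both C minor and its parallel. Stacking thirds in C major on C gives C–E–G–B.

C E G B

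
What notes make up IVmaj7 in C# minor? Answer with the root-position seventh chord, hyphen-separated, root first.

F#-A#-C#-E#

The root, F#, is scale degree 4 — the same note in C# minor and C# major; only the chord quality changes. Stacking thirds in C# major on F# gives F#–A#–C#–E#.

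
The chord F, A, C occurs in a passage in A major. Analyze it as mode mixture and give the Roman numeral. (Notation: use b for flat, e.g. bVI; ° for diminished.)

bVI

F is the lowered form of scale degree 6 in A major (the diatonic degree 6 is F#). The diatonic chord on degree 6 would be F#m (vi), but F–A–C is the major chord from A minor. As a borrowed chord it is labeled bVI.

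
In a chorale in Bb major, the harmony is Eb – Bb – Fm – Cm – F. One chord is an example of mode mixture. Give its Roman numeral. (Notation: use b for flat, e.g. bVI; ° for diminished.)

Bb major has the diatonic set Bb, Cm, Dm, Eb, F, Gm, Adim. Eb, Bb, Cm and F are all diatonic. Fm (F–Ab–C) doesn't fit — on degree 5 Bb major would have F (V). Fm is the degree-5 chord of Bb minor, so it is the borrowed v.

v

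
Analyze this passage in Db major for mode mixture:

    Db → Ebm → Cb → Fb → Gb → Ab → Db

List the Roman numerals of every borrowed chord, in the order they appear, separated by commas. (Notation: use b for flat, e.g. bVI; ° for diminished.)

bVII, bIII

The diatonic triads in Db major are Db, Ebm, Fm, Gb, Ab, Bbm, Cdim. Of the given chords, Db, Ebm, Gb and Ab are diatonic. Cb (Cb–Eb–Gb) doesn't fit — on degree 7 Db major would have Cdim (vii°). Cb is the degree-7 chord of Db minor, so it is the borrowed bVII. Fb (Fb–Ab–Cb) doesn't fit — on degree 3 Db major would have Fm (iii). Fb is the degree-3 chord of Db minor, so it is the borrowed bIII.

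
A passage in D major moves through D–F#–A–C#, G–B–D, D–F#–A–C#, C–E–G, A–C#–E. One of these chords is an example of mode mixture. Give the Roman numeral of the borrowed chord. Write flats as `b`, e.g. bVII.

D major has the diatonic set D, Em, F#m, G, A, Bm, C#dim. D–F#–A–C# = Dmaj7, G–B–D = G and A–C#–E = A are all diatonic. C–E–G doesn't fit — on degree 7 D major would have C#dim (vii°). C is the degree-7 chord of D minor, so it is the borrowed bVII.

bVII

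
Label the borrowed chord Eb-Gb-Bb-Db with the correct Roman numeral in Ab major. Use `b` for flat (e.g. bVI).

v7

Eb is scale degree 5 in Ab major. Eb–Gb–Bb–Db is a minor-seventh chord — the form found in Ab minor, not the diatonic V (Eb). Borrowed into Ab major it is written v7.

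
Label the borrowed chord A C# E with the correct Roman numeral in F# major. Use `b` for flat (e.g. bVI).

In F# major scale degree 3 is A#; A is its lowered form, from F# minor. The diatonic chord on degree 3 would be A#m (iii), but A–C#–E is the major chord from F# minor. As a borrowed chord it is labeled bIII.

bIII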